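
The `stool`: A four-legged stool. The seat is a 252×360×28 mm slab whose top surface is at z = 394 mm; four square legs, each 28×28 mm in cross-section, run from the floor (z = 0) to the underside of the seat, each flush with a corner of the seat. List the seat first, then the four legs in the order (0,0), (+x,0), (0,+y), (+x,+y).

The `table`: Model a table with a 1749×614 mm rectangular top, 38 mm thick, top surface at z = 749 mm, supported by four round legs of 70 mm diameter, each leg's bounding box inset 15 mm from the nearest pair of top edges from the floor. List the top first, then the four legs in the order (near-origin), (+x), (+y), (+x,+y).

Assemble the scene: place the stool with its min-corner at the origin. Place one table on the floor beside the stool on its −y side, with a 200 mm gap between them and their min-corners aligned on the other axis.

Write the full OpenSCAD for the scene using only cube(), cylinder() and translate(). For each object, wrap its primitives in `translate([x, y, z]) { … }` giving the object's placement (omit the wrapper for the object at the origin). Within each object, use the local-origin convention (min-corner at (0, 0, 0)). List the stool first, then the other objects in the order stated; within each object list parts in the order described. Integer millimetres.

translate([0, 0, 366]) cube([252, 360, 28]);
cube([28, 28, 366]);
translate([224, 0, 0]) cube([28, 28, 366]);
translate([0, 332, 0]) cube([28, 28, 366]);
translate([224, 332, 0]) cube([28, 28, 366]);
translate([0, -814, 0]) {
  translate([0, 0, 711]) cube([1749, 614, 38]);
  translate([50, 50, 0]) cylinder(h = 711, r = 35);
  translate([1699, 50, 0]) cylinder(h = 711, r = 35);
  translate([50, 564, 0]) cylinder(h = 711, r = 35);
  translate([1699, 564, 0]) cylinder(h = 711, r = 35);
}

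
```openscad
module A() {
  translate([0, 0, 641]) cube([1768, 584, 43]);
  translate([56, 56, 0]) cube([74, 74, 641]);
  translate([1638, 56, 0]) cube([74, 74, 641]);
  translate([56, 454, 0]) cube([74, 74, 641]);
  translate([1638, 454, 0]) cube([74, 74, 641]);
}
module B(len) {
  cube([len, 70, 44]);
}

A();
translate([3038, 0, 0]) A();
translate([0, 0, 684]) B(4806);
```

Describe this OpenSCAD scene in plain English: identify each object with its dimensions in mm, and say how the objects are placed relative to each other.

A is a table: top 1768 mm (x) × 584 mm (y), 43 mm thick, upper face at z = 684 mm, on four 74×74 mm square legs, each inset 56 mm from the nearest pair of top edges, running from z = 0 to the bottom of the top.

B is a rectangular beam 4806 mm long (x), 70 mm deep (y), 44 mm thick (z).

The beam spans the tops of two tables placed 1270 mm apart, resting at z = 684 mm.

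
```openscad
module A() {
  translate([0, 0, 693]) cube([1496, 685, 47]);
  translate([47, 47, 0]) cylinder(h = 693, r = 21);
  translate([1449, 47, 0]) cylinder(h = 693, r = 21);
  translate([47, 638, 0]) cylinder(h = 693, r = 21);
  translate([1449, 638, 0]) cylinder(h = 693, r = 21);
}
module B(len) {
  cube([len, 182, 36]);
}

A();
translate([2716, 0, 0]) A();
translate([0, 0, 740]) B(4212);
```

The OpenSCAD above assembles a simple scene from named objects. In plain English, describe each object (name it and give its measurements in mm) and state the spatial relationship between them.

A is a table: top 1496 mm (x) × 685 mm (y), 47 mm thick, upper face at z = 740 mm, on four round legs of 42 mm diameter, each leg's bounding box inset 26 mm from the nearest pair of top edges, running from z = 0 to the bottom of the top.

B is a rectangular beam 4212 mm long (x), 182 mm deep (y), 36 mm thick (z).

The beam spans the tops of two tables placed 1220 mm apart, resting at z = 740 mm.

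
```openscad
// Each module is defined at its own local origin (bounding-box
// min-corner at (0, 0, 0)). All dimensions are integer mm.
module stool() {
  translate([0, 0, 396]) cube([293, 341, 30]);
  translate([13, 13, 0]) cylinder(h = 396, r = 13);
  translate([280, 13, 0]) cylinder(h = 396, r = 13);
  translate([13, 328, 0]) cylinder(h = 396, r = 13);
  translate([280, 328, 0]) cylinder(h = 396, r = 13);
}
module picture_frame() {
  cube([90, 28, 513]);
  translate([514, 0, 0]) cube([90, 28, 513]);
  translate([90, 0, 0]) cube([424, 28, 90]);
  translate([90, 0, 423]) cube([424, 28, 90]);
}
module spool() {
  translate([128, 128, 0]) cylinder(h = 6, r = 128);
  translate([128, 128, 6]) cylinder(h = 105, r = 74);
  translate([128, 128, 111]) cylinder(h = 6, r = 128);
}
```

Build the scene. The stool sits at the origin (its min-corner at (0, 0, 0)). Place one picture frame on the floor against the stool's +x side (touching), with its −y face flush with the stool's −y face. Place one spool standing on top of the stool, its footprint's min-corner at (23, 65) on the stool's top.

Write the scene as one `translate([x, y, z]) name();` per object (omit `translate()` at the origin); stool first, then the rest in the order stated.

stool();
translate([293, 0, 0]) picture_frame();
translate([23, 65, 426]) spool();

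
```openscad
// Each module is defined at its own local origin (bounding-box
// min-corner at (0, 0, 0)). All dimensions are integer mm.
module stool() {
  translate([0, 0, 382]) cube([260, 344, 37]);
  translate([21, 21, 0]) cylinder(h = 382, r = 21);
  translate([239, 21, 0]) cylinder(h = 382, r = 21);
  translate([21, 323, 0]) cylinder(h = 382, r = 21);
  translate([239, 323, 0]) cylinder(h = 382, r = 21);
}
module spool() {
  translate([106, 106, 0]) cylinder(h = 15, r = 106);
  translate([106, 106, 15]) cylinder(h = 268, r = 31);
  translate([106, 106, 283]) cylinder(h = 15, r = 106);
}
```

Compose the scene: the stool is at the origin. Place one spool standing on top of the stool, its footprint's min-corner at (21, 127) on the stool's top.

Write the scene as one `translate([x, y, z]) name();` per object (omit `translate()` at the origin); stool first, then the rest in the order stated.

stool();
translate([21, 127, 419]) spool();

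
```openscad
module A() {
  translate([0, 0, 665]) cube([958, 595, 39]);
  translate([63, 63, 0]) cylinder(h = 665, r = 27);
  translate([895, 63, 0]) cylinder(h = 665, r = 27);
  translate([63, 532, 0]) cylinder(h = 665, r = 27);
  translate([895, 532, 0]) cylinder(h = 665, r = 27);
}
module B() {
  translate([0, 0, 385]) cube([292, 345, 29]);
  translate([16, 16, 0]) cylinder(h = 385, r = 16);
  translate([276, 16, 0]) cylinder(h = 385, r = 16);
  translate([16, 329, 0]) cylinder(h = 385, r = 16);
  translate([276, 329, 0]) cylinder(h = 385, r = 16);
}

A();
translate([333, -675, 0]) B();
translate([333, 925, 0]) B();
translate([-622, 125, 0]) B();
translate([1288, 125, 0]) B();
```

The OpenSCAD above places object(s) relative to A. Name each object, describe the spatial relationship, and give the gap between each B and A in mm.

Each stool's nearest face is 330 mm from the table's bounding box.

A is a table. B is a stool. Four stools sit around the table at the −y, +y, −x, +x sides. The gap between each stool and the table is 330 mm.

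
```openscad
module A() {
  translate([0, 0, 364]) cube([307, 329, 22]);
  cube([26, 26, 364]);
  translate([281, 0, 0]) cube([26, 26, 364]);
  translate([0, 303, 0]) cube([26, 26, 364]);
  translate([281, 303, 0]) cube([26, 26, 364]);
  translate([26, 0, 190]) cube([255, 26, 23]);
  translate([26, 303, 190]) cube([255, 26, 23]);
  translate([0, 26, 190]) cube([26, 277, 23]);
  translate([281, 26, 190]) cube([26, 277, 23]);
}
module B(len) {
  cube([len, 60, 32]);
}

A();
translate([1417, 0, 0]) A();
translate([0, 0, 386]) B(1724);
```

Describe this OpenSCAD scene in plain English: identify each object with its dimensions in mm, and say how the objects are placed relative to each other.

A is a simple wooden stool: a rectangular seat 307 mm (x) by 329 mm (y), 22 mm thick, top face at z = 386 mm, on four square legs, each 26×26 mm in cross-section. The legs rest on z = 0, each flush with a corner of the seat. Four stretchers, 26 mm wide and 23 mm tall, connect adjacent legs with their undersides at z = 190 mm, each running between the inner faces of the legs it joins and aligned with the legs' outer faces on the other axis.

B is a rectangular beam 1724 mm long (x), 60 mm deep (y), 32 mm thick (z).

The beam spans the tops of two stools placed 1110 mm apart, resting at z = 386 mm.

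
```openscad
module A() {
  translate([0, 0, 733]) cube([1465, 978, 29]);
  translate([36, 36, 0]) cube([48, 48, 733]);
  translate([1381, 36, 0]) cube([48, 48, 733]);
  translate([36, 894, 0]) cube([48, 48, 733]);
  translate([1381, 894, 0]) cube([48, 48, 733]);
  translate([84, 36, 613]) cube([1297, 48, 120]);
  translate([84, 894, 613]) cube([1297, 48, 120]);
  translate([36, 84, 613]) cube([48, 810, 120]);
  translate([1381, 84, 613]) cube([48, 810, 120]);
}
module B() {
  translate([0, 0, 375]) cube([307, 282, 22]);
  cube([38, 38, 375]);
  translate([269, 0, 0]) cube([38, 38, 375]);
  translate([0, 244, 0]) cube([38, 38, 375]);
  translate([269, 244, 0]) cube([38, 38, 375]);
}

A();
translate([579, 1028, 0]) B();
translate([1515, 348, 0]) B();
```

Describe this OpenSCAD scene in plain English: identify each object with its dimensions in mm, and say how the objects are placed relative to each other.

A is a rectangular dining table. The top is 1465×978×29 mm with its upper surface at z = 762 mm. It stands on four 48×48 mm square legs, each inset 36 mm from the nearest pair of top edges, running from the floor to the underside of the top. Four apron rails, 48 mm thick and 120 mm tall, run between adjacent legs with their top edges flush with the underside of the top and their outer faces flush with the legs' outer faces.

B is a four-legged stool. The seat is a 307×282×22 mm slab whose top surface is at z = 397 mm; four square legs, each 38×38 mm in cross-section, run from the floor (z = 0) to the underside of the seat, each flush with a corner of the seat.

Two stools sit around the table at the +y, +x sides.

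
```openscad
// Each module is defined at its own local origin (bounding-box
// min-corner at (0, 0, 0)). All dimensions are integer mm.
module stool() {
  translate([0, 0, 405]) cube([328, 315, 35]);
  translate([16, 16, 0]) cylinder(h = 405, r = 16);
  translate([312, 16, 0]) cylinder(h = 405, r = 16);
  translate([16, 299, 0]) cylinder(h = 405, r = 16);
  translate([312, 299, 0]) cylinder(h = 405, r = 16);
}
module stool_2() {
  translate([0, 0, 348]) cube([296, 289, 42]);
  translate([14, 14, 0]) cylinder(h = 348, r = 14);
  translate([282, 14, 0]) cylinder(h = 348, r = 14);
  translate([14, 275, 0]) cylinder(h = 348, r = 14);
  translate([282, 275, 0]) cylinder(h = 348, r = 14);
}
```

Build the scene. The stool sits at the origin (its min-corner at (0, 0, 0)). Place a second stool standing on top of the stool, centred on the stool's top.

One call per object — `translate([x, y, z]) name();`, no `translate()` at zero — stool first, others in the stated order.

stool();
translate([16, 13, 440]) stool_2();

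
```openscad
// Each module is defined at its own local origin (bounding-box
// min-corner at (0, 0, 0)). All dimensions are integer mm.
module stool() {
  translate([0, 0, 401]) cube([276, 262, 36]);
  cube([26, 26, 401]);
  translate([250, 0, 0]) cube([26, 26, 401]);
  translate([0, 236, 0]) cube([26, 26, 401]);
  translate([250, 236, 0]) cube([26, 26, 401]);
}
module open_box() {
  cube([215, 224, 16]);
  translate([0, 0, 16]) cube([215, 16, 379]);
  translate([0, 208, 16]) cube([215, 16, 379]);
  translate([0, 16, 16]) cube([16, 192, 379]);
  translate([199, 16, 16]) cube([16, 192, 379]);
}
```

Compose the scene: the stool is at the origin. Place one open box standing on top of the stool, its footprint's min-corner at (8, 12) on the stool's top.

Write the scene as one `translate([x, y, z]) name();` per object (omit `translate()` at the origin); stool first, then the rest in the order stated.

stool();
translate([8, 12, 437]) open_box();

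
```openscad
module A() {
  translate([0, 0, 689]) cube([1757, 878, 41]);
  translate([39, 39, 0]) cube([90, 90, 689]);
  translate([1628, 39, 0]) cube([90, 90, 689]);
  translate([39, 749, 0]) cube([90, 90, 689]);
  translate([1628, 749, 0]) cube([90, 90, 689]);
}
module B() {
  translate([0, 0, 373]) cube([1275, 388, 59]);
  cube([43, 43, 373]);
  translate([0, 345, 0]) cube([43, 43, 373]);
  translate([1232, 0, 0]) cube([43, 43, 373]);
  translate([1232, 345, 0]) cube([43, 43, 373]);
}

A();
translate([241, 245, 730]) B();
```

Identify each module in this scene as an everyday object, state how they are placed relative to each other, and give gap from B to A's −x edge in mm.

A is a table. B is a bench. The bench is on top of the table, centred. The gap from the bench to the table's −x edge is 241 mm.

The bench's min-x is at 241; the table's min-x is 0; gap = 241 mm.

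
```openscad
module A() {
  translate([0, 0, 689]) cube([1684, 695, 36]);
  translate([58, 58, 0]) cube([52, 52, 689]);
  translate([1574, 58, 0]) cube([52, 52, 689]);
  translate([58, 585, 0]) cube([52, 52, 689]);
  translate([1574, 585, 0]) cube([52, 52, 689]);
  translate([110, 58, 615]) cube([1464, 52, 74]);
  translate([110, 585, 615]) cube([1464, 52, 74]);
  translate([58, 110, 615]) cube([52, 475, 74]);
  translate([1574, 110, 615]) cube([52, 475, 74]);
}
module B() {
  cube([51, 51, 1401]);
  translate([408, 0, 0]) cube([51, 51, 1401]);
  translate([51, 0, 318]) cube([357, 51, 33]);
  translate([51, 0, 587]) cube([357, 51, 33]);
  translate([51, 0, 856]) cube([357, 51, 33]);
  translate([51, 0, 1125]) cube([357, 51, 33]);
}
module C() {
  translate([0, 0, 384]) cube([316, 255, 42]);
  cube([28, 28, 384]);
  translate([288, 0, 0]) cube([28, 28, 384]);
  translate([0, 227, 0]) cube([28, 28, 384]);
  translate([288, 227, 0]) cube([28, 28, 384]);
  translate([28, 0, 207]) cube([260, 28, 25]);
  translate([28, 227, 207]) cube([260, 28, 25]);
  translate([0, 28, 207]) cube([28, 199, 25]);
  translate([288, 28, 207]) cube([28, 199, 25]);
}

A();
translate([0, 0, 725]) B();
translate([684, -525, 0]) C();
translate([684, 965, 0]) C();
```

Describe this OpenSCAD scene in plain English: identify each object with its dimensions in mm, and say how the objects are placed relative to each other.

A is a table: top 1684 mm (x) × 695 mm (y), 36 mm thick, upper face at z = 725 mm, on four 52×52 mm square legs, each inset 58 mm from the nearest pair of top edges, running from z = 0 to the bottom of the top. Four apron rails, 52 mm thick and 74 mm tall, run between adjacent legs with their top edges flush with the underside of the top and their outer faces flush with the legs' outer faces.

B is a wooden ladder with two side rails of 51×51 mm section and 1401 mm height, set 459 mm apart overall. Between them run 4 rectangular rungs (51 mm deep, 33 mm thick), front faces flush with the rails' −y face. The bottom of the first rung is 318 mm above the floor and each subsequent rung is 269 mm higher than the one below.

C is a four-legged stool. The seat is 316×255 mm, 42 mm thick, top at z = 426 mm. It stands on four square legs, each 28×28 mm in cross-section, from z = 0 to the seat underside, each flush with a corner of the seat. Four stretchers, 28 mm wide and 25 mm tall, connect adjacent legs with their undersides at z = 207 mm, each running between the inner faces of the legs it joins and aligned with the legs' outer faces on the other axis.

The ladder is on top of the table. Two stools sit around the table at the −y, +y sides.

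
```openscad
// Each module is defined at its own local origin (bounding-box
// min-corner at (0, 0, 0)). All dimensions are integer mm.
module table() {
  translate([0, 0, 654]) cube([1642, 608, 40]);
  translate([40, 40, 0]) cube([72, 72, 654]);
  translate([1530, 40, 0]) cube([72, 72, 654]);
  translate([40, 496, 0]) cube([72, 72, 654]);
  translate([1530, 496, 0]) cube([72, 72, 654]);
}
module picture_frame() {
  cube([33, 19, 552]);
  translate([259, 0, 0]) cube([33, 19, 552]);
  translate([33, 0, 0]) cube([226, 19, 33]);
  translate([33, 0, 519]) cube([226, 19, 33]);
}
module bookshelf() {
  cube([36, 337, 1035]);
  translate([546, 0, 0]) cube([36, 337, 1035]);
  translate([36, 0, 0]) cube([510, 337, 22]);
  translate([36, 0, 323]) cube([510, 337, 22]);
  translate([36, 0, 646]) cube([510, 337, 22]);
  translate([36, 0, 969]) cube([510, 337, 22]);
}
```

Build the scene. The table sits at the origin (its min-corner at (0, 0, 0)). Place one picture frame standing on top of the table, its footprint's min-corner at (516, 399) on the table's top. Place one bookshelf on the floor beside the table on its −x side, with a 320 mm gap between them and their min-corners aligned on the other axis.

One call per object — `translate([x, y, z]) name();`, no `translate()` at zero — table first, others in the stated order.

table();
translate([516, 399, 694]) picture_frame();
translate([-902, 0, 0]) bookshelf();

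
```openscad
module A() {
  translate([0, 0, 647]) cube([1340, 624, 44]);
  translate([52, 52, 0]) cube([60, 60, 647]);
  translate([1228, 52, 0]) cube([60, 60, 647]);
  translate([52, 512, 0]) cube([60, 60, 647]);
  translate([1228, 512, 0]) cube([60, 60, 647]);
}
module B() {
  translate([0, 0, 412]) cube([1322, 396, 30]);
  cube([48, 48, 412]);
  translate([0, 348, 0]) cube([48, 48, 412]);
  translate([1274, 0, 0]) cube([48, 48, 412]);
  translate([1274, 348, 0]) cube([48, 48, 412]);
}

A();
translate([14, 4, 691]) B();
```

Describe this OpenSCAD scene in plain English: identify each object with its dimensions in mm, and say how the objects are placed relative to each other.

A is a table with a 1340×624 mm rectangular top, 44 mm thick, top surface at z = 691 mm, supported by four 60×60 mm square legs, each inset 52 mm from the nearest pair of top edges, running from the floor.

B is a long wooden bench with a 1322 mm (x) × 396 mm (y) seat, 30 mm thick, its top surface 442 mm above the floor. Four 48 mm square legs at the seat corners, flush with the edges, run from z = 0 to the seat underside.

The bench is on top of the table.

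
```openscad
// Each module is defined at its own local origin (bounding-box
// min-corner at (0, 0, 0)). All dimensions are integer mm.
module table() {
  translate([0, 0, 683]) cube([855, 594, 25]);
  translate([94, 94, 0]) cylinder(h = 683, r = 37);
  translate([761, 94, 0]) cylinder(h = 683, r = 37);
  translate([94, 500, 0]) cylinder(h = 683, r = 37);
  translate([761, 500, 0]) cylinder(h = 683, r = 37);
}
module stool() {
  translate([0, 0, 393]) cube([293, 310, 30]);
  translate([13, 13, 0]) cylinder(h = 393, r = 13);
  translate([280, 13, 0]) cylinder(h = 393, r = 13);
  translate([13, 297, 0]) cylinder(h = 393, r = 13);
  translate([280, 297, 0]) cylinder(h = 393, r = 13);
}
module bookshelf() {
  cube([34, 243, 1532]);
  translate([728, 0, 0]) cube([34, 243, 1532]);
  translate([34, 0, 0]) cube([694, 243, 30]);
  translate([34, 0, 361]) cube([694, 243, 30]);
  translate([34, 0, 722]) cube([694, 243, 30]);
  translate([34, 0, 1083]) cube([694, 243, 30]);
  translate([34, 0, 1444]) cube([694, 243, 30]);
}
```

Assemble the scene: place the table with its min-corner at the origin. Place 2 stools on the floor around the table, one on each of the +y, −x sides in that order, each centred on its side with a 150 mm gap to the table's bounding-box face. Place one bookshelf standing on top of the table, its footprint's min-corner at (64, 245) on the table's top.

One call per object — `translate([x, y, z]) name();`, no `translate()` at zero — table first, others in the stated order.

table();
translate([281, 744, 0]) stool();
translate([-443, 142, 0]) stool();
translate([64, 245, 708]) bookshelf();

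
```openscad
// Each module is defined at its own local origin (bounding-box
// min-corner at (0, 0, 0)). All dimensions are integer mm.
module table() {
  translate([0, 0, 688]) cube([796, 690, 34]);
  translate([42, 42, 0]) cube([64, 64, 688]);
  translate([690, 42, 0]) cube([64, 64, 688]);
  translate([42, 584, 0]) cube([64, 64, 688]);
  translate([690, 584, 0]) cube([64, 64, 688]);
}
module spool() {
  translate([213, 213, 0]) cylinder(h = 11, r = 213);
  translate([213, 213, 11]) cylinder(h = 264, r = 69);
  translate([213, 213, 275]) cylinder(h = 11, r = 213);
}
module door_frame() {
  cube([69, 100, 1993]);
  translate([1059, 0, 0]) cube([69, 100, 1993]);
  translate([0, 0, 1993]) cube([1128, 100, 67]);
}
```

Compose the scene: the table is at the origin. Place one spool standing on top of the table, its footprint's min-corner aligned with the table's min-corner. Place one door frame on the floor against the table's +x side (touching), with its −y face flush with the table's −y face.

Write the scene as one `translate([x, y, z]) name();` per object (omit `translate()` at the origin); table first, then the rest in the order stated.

table();
translate([0, 0, 722]) spool();
translate([796, 0, 0]) door_frame();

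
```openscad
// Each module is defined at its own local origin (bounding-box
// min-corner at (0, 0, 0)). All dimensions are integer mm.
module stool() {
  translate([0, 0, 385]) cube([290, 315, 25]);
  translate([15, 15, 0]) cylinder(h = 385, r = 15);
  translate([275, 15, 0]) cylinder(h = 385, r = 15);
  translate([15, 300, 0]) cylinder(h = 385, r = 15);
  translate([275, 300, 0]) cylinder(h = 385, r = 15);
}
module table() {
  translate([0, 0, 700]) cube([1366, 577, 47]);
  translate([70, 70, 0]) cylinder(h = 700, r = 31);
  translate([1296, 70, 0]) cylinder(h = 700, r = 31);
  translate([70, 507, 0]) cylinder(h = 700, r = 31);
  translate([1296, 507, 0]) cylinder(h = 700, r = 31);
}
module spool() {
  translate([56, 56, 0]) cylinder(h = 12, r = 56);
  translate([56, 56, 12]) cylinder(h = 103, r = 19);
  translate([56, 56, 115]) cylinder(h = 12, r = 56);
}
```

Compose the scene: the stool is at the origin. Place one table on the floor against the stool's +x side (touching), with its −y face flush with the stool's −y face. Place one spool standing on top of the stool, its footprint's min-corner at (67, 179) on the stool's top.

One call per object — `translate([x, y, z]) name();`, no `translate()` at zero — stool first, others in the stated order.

stool();
translate([290, 0, 0]) table();
translate([67, 179, 410]) spool();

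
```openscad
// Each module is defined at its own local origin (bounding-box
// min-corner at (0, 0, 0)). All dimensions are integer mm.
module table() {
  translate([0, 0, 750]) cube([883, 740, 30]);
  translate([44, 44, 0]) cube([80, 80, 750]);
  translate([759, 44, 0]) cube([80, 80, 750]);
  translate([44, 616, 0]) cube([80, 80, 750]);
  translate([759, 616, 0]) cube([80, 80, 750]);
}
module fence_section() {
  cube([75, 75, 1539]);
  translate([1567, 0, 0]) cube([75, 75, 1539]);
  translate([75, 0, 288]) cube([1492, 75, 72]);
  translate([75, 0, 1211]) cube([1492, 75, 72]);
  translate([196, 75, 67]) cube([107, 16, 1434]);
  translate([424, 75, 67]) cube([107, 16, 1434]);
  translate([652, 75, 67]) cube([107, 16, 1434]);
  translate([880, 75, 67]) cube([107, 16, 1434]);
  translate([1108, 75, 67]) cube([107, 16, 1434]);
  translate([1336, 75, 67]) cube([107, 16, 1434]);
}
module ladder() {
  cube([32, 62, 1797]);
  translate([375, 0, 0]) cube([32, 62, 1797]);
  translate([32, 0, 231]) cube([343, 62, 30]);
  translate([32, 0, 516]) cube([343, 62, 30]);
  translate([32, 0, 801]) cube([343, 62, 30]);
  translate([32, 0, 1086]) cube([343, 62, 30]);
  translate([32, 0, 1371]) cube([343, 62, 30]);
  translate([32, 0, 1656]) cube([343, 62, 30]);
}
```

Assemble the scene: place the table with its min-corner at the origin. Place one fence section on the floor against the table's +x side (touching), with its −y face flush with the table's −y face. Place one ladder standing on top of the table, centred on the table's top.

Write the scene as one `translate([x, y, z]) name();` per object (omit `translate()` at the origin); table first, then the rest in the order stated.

table();
translate([883, 0, 0]) fence_section();
translate([238, 339, 780]) ladder();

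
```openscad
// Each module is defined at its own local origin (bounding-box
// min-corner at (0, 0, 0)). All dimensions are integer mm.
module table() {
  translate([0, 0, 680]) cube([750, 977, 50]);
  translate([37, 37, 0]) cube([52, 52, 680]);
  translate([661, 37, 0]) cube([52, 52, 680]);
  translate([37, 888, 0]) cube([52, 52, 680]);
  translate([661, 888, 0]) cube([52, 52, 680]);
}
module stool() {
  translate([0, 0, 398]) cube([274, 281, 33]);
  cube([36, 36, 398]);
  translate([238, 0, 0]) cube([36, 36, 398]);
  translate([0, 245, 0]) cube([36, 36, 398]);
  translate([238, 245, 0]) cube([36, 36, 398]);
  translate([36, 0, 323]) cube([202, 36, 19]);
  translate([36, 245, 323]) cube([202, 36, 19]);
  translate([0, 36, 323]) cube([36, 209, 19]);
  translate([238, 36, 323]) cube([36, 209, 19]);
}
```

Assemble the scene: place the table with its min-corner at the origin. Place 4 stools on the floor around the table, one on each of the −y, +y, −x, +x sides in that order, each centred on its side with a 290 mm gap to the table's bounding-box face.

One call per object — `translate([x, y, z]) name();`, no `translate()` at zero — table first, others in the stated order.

table();
translate([238, -571, 0]) stool();
translate([238, 1267, 0]) stool();
translate([-564, 348, 0]) stool();
translate([1040, 348, 0]) stool();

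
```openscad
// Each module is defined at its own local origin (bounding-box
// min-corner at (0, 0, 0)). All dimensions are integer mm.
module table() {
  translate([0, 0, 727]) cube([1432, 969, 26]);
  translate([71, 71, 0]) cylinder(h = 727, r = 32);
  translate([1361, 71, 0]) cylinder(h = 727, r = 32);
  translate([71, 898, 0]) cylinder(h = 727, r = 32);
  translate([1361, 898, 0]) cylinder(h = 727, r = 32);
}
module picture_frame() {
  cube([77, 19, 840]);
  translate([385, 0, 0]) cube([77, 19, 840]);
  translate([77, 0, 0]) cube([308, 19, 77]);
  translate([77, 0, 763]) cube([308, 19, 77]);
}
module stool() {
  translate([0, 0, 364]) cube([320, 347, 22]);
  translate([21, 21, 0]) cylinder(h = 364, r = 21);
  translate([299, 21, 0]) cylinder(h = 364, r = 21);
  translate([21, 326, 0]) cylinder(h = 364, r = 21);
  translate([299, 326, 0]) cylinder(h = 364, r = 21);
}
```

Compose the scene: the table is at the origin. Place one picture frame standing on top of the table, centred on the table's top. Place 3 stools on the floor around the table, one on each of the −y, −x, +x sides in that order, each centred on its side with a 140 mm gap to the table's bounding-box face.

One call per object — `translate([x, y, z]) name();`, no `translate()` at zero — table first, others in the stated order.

table();
translate([485, 475, 753]) picture_frame();
translate([556, -487, 0]) stool();
translate([-460, 311, 0]) stool();
translate([1572, 311, 0]) stool();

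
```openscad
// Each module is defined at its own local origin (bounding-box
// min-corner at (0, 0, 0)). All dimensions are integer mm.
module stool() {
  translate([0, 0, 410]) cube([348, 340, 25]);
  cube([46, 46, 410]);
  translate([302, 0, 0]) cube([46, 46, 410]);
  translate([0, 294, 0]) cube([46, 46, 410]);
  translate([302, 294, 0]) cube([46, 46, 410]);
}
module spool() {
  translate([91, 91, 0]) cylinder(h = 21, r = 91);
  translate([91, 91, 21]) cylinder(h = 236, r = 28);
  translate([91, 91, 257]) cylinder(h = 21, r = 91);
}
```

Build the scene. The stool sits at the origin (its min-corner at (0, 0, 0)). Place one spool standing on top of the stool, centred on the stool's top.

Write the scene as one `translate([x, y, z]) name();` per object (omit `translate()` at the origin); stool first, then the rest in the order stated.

stool();
translate([83, 79, 435]) spool();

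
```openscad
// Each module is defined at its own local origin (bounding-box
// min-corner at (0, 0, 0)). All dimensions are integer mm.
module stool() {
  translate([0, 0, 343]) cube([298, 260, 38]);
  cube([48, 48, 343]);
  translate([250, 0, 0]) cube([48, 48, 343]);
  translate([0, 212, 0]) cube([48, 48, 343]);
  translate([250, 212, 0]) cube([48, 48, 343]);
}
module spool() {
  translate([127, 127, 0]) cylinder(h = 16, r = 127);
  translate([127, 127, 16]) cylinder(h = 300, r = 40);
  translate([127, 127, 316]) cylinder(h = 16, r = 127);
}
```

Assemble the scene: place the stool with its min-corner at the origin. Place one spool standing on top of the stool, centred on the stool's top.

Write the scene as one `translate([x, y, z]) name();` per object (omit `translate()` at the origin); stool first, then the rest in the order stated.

stool();
translate([22, 3, 381]) spool();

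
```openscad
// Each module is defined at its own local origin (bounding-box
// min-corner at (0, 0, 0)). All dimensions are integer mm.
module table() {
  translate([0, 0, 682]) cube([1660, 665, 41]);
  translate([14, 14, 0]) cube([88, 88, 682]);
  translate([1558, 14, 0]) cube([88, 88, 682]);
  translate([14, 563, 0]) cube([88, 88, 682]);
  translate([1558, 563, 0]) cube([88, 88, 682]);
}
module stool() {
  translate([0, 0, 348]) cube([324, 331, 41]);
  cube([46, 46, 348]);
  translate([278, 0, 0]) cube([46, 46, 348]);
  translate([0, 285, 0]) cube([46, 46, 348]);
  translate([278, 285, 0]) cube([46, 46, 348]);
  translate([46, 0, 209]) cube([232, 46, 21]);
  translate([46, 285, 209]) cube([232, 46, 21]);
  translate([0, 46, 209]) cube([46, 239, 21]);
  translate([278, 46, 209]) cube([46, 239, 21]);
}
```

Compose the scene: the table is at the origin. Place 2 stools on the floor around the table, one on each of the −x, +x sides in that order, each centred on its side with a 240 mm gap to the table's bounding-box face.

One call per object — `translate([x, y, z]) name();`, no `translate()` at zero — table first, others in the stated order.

table();
translate([-564, 167, 0]) stool();
translate([1900, 167, 0]) stool();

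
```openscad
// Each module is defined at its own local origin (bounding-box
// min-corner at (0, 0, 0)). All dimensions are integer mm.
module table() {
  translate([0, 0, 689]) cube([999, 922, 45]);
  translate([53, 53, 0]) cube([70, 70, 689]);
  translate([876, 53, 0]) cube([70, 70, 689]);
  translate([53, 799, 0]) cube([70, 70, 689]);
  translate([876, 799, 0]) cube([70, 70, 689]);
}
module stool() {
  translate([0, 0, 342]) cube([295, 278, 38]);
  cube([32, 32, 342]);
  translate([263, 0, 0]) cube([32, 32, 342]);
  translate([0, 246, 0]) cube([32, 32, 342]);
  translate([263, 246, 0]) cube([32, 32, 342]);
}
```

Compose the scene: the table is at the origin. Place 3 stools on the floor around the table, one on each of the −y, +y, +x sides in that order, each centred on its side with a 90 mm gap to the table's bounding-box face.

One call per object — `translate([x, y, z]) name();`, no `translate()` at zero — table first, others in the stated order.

table();
translate([352, -368, 0]) stool();
translate([352, 1012, 0]) stool();
translate([1089, 322, 0]) stool();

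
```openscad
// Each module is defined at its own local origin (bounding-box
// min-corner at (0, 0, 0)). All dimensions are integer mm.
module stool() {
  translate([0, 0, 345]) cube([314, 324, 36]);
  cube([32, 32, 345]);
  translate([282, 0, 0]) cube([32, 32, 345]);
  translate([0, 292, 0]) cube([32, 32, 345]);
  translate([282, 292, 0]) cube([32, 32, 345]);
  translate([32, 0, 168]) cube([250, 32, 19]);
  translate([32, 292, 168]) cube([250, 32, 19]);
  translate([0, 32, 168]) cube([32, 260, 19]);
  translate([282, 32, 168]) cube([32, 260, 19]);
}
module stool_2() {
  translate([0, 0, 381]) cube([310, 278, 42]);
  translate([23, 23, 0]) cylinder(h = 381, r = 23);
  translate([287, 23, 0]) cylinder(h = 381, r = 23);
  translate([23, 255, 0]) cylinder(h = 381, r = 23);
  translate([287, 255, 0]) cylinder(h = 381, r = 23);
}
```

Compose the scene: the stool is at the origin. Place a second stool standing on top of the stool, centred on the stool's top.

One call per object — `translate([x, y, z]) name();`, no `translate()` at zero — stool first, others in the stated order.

stool();
translate([2, 23, 381]) stool_2();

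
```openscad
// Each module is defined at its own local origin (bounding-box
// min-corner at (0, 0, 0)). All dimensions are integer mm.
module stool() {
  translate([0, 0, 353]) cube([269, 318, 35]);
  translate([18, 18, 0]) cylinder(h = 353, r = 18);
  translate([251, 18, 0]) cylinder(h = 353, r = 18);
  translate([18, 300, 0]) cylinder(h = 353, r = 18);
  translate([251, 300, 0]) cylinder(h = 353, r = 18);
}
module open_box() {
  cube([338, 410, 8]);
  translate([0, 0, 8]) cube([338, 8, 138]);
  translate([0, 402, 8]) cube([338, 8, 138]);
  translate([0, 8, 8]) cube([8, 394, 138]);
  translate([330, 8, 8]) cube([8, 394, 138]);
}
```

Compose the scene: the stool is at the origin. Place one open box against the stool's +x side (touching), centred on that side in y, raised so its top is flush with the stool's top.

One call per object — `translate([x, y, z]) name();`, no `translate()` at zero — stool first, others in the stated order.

stool();
translate([269, -46, 242]) open_box();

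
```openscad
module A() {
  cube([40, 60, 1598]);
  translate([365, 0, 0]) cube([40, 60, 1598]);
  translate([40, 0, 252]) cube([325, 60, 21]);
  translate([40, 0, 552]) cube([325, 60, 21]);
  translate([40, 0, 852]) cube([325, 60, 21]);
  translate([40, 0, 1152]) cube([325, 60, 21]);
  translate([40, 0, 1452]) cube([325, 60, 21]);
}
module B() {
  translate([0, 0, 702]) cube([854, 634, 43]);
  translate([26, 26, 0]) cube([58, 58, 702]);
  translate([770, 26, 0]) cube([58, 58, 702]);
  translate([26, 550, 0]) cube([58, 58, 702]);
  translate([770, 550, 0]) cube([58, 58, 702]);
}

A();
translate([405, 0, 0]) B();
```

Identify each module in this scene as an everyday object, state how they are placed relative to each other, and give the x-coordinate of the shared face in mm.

The ladder's +x face and the table's −x face are both at x = 405 mm.

A is a ladder. B is a table. The table is against the ladder's +x side, with their −y faces flush. The x-coordinate of the shared face is 405 mm.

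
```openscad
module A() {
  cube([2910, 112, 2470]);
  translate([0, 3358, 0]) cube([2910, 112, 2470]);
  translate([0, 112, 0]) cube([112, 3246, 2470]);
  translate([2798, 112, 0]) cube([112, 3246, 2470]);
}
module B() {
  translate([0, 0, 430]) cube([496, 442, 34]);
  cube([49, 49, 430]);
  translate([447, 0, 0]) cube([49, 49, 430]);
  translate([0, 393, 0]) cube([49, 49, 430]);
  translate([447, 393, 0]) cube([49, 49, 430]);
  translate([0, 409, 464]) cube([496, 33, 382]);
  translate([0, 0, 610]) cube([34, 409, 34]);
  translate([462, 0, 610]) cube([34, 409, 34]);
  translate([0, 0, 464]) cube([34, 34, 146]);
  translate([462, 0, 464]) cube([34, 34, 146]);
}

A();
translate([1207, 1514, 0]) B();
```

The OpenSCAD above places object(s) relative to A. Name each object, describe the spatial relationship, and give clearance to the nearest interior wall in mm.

A is a house frame. B is a chair. The chair sits inside the house frame, centred. The clearance to the nearest interior wall is 1095 mm.

Clearances: x = 1095, y = 1402; minimum 1095 mm.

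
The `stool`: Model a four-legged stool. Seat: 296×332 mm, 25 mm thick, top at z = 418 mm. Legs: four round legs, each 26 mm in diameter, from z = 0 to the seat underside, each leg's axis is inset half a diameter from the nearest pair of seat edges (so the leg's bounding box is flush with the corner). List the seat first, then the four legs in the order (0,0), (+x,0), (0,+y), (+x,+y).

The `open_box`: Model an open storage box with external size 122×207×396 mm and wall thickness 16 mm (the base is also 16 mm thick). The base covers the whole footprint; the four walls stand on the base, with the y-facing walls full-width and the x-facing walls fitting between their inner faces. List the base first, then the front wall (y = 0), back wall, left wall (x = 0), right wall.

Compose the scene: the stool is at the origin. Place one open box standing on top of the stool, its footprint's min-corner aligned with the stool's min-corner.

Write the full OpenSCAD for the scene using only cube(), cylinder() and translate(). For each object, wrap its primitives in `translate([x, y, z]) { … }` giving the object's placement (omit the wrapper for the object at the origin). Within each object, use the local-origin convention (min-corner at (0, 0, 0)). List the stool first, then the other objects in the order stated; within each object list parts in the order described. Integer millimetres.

translate([0, 0, 393]) cube([296, 332, 25]);
translate([13, 13, 0]) cylinder(h = 393, r = 13);
translate([283, 13, 0]) cylinder(h = 393, r = 13);
translate([13, 319, 0]) cylinder(h = 393, r = 13);
translate([283, 319, 0]) cylinder(h = 393, r = 13);
translate([0, 0, 418]) {
  cube([122, 207, 16]);
  translate([0, 0, 16]) cube([122, 16, 380]);
  translate([0, 191, 16]) cube([122, 16, 380]);
  translate([0, 16, 16]) cube([16, 175, 380]);
  translate([106, 16, 16]) cube([16, 175, 380]);
}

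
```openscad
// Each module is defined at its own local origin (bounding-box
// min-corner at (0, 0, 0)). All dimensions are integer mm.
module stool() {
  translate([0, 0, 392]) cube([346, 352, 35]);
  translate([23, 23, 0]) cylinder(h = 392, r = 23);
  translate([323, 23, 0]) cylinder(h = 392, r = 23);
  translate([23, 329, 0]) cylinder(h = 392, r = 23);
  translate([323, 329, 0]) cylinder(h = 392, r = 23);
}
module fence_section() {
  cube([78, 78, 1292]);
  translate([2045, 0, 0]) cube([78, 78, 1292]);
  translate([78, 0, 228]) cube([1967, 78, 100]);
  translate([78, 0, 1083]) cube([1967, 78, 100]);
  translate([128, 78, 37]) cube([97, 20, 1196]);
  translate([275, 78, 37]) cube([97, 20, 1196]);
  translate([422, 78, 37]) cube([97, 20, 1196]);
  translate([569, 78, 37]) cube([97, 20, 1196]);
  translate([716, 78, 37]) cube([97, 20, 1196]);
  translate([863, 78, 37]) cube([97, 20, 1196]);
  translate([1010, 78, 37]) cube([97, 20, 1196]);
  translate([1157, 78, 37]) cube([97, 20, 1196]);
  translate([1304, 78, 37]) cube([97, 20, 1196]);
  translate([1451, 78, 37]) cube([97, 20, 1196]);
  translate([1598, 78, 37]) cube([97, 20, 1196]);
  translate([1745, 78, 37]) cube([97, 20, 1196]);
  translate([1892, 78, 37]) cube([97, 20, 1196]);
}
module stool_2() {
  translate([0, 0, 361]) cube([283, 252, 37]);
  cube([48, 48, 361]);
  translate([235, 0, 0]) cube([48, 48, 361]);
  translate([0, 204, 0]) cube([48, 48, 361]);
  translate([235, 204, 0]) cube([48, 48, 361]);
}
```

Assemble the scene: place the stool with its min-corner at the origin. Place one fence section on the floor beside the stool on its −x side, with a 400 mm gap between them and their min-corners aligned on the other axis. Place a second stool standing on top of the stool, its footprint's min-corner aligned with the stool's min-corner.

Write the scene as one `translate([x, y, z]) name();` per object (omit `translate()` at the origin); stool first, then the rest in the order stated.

stool();
translate([-2523, 0, 0]) fence_section();
translate([0, 0, 427]) stool_2();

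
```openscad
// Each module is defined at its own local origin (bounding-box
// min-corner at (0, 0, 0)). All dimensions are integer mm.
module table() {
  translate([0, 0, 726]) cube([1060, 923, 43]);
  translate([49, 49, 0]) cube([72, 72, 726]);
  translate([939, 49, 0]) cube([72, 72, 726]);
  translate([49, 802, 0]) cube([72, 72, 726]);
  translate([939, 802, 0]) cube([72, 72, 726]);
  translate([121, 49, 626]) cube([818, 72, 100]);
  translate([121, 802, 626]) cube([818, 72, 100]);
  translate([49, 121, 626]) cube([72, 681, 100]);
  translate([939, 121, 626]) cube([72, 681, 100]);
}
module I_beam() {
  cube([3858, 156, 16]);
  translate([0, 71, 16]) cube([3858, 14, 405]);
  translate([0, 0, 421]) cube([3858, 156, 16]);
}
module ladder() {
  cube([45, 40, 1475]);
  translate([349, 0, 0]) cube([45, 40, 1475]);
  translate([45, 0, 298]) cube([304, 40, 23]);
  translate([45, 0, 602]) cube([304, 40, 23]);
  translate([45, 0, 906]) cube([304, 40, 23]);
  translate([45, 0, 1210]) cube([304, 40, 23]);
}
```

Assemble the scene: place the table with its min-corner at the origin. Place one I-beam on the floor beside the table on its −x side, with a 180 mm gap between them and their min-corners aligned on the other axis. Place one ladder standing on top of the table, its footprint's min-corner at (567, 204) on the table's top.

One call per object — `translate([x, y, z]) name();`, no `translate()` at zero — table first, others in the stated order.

table();
translate([-4038, 0, 0]) I_beam();
translate([567, 204, 769]) ladder();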